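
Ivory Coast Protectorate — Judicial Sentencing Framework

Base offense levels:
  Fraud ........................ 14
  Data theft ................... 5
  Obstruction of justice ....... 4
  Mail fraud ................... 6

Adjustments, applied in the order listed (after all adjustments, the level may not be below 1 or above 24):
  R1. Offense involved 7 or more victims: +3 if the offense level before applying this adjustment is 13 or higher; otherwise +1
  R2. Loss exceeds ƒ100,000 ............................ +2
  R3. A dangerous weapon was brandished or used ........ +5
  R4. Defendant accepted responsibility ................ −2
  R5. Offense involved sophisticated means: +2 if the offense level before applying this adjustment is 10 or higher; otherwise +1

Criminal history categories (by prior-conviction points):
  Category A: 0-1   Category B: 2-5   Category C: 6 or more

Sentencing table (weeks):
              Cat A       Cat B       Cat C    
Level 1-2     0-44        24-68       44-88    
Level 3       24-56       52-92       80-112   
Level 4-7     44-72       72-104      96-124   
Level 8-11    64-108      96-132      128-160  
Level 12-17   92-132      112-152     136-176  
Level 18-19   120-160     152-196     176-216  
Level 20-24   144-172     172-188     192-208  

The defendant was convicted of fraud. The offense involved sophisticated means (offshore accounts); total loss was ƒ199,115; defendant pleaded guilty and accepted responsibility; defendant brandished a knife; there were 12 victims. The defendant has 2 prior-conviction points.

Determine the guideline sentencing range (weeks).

172-188 weeks

Base offense level for fraud: 14.
R1 applies (level before this adjustment is 14 ≥ 13, so +3): 14 + 3 = 17.
R2 applies: 17 + 2 = 19.
R3 applies: 19 + 5 = 24.
R4 applies: 24 − 2 = 22.
R5 applies (level before this adjustment is 22 ≥ 10, so +2): 22 + 2 = 24.
Final offense level: 24.
Criminal history: 2 prior points → Category B (2-5).
Level 24 falls in the 20-24 band.
Grid: Level 20-24 × Category B = 172-188 weeks.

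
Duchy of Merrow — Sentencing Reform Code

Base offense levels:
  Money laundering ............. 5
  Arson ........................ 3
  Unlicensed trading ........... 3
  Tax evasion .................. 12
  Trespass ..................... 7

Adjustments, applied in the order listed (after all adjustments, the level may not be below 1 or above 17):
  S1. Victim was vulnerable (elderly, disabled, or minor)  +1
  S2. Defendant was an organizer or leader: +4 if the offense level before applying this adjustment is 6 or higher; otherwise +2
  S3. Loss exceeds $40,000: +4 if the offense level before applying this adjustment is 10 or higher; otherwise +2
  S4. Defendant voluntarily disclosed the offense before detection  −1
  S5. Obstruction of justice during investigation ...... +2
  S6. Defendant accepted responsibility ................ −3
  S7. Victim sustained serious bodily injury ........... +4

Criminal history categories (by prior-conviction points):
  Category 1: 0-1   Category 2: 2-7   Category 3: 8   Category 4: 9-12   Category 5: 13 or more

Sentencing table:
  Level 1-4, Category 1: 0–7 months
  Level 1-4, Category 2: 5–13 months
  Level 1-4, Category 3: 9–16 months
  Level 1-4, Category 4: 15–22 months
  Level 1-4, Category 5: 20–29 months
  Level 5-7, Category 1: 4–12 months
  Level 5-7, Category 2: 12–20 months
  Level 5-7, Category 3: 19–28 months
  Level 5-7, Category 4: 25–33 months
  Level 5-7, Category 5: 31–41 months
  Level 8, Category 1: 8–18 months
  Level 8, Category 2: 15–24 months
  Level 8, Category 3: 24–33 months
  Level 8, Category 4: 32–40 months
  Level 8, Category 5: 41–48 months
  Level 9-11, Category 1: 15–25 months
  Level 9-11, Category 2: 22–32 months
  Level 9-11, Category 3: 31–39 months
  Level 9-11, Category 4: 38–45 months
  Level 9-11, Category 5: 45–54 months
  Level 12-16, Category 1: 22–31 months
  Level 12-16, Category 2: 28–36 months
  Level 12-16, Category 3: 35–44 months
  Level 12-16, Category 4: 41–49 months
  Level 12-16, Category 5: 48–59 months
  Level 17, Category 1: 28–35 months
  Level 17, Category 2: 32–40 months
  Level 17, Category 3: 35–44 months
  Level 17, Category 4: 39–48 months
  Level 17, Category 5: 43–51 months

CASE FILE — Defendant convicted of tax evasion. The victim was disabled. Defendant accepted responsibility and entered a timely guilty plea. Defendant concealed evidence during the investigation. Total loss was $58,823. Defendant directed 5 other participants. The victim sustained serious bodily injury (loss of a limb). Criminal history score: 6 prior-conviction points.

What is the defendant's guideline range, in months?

Base offense level for tax evasion: 12.
S1 applies: 12 + 1 = 13.
S2 applies (level before this adjustment is 13 ≥ 6, so +4): 13 + 4 = 17.
S3 applies (level before this adjustment is 17 ≥ 10, so +4): 17 + 4 = 21.
S4 does not apply.
S5 applies: 21 + 2 = 23.
S6 applies: 23 − 3 = 20.
S7 applies: 20 + 4 = 24.
Level 24 exceeds the maximum of 17; capped at 17.
Final offense level: 17.
Criminal history: 6 prior points → Category 2 (2-7).
Level 17 falls in the 17 band.
Grid: Level 17 × Category 2 = 32-40 months.

32-40 months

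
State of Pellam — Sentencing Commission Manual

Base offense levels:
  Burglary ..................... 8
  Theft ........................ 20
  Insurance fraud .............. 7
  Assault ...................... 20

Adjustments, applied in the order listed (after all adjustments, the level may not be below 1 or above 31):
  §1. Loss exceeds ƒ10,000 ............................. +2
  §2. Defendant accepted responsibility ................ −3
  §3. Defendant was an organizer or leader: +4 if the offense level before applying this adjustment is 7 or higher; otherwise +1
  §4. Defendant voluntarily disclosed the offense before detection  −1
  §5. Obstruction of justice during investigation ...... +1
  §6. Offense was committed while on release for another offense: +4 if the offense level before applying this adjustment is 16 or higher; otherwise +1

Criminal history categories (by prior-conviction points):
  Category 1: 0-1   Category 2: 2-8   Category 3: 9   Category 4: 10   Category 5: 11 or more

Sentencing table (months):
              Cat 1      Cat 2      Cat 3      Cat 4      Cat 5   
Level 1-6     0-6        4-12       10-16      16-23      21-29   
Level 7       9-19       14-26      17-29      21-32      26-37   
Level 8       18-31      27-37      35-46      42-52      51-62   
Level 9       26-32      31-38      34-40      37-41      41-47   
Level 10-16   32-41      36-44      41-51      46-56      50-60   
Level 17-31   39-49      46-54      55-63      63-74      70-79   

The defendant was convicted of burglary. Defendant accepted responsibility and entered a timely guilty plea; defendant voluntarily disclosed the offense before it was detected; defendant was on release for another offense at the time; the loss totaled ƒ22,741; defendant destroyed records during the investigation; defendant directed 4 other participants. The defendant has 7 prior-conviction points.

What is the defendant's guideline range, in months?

36-44 months

Base offense level for burglary: 8.
§1 applies: 8 + 2 = 10.
§2 applies: 10 − 3 = 7.
§3 applies (level before this adjustment is 7 ≥ 7, so +4): 7 + 4 = 11.
§4 applies: 11 − 1 = 10.
§5 applies: 10 + 1 = 11.
§6 applies (level before this adjustment is 11 < 16, so +1): 11 + 1 = 12.
Final offense level: 12.
Criminal history: 7 prior points → Category 2 (2-8).
Level 12 falls in the 10-16 band.
Grid: Level 10-16 × Category 2 = 36-44 months.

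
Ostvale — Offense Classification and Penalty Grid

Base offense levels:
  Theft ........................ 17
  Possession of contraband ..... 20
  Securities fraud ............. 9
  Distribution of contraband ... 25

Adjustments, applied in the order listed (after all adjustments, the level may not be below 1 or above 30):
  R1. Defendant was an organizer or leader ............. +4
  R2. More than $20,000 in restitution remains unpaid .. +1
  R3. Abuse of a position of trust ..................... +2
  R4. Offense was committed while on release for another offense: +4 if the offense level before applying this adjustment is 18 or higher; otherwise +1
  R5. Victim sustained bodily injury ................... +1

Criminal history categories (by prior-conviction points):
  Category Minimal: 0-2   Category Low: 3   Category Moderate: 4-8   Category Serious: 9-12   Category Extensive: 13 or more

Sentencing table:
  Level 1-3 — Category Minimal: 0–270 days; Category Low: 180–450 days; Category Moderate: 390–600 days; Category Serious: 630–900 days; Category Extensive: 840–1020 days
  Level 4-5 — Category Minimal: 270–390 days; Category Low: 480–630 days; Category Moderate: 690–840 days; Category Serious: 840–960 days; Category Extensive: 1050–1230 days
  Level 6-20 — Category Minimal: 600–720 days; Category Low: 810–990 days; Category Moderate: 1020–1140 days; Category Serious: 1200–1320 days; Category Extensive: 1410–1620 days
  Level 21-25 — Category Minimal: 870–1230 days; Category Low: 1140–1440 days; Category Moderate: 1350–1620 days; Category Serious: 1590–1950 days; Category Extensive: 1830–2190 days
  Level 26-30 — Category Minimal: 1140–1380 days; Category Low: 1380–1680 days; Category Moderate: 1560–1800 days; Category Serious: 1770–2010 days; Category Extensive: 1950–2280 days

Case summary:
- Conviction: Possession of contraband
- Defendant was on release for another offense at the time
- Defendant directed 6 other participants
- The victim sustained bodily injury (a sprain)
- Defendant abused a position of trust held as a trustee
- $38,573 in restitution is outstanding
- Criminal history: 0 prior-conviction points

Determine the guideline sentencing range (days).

1140-1380 days

Base offense level for possession of contraband: 20.
R1 applies: 20 + 4 = 24.
R2 applies: 24 + 1 = 25.
R3 applies: 25 + 2 = 27.
R4 applies (level before this adjustment is 27 ≥ 18, so +4): 27 + 4 = 31.
R5 applies: 31 + 1 = 32.
Level 32 exceeds the maximum of 30; capped at 30.
Final offense level: 30.
Criminal history: 0 prior points → Category Minimal (0-2).
Level 30 falls in the 26-30 band.
Grid: Level 26-30 × Category Minimal = 1140-1380 days.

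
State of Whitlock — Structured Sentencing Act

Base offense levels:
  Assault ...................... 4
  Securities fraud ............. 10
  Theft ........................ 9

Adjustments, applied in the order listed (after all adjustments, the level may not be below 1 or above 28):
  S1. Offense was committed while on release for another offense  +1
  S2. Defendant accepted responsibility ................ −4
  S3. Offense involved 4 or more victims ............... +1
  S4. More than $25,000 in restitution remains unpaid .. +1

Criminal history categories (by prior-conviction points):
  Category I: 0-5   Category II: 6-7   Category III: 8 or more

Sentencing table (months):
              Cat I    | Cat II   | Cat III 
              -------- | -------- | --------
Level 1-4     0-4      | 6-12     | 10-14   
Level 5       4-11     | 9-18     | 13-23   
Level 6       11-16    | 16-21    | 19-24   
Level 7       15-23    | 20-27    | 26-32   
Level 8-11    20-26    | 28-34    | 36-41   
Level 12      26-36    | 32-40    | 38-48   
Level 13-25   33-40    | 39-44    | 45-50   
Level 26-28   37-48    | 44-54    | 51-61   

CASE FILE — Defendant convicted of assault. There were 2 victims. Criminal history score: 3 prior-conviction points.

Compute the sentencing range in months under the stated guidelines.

0-4 months

Base offense level for assault: 4.
Final offense level: 4.
Criminal history: 3 prior points → Category I (0-5).
Level 4 falls in the 1-4 band.
Grid: Level 1-4 × Category I = 0-4 months.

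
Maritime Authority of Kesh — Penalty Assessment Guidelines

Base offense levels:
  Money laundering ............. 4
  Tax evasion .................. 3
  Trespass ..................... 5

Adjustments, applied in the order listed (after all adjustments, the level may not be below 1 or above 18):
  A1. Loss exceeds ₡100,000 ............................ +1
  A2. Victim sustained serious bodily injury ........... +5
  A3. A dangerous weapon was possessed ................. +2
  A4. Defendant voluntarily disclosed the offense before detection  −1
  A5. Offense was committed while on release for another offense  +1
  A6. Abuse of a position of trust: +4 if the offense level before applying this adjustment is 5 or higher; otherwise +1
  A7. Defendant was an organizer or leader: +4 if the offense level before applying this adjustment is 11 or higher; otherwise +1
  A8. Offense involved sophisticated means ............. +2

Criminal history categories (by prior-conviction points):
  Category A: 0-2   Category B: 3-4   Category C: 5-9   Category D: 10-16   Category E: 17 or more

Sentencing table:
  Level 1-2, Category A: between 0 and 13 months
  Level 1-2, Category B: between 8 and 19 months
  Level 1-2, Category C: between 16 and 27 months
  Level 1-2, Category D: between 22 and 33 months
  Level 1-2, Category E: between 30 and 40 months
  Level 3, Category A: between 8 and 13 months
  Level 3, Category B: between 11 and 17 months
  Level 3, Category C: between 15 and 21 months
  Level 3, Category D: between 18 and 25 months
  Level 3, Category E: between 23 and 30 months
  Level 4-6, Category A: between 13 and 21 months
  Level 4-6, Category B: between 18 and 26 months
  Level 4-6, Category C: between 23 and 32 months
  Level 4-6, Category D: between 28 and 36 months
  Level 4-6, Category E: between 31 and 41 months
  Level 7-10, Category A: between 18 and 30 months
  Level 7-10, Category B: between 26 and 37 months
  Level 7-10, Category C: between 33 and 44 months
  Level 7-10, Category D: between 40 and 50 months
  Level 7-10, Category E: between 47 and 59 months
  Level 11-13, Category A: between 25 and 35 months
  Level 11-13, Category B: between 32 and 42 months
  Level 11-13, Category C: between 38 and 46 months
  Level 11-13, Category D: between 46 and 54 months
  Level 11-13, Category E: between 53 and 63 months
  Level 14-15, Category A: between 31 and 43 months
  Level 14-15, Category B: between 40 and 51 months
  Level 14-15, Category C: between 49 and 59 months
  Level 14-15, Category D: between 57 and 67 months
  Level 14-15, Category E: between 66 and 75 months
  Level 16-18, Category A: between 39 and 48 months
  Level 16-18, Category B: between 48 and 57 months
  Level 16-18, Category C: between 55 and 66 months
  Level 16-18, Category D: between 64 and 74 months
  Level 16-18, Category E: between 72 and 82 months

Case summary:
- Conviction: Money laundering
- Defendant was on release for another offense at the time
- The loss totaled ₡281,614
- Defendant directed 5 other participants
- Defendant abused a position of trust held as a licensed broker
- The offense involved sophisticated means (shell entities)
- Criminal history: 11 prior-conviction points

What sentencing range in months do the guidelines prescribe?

Base offense level for money laundering: 4.
A1 applies: 4 + 1 = 5.
A3 does not apply.
A4 does not apply.
A5 applies: 5 + 1 = 6.
A6 applies (level before this adjustment is 6 ≥ 5, so +4): 6 + 4 = 10.
A7 applies (level before this adjustment is 10 < 11, so +1): 10 + 1 = 11.
A8 applies: 11 + 2 = 13.
Final offense level: 13.
Criminal history: 11 prior points → Category D (10-16).
Level 13 falls in the 11-13 band.
Grid: Level 11-13 × Category D = 46-54 months.

46-54 months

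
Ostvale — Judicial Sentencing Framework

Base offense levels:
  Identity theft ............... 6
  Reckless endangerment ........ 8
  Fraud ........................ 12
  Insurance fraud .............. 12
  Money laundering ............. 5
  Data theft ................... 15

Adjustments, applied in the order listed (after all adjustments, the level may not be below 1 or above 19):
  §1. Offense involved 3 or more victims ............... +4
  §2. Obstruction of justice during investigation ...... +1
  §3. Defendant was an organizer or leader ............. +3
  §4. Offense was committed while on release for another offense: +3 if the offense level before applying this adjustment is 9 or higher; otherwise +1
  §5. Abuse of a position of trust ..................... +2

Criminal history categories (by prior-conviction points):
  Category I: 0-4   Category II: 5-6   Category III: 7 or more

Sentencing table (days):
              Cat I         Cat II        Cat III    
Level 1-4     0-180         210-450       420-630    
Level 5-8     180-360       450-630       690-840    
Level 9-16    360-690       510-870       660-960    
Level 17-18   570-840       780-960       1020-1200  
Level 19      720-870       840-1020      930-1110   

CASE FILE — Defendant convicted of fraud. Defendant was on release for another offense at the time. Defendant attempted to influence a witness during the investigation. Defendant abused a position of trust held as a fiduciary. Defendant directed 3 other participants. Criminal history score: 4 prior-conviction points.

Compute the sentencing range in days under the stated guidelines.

720-870 days

Base offense level for fraud: 12.
§1 does not apply.
§2 applies: 12 + 1 = 13.
§3 applies: 13 + 3 = 16.
§4 applies (level before this adjustment is 16 ≥ 9, so +3): 16 + 3 = 19.
§5 applies: 19 + 2 = 21.
Level 21 exceeds the maximum of 19; capped at 19.
Final offense level: 19.
Criminal history: 4 prior points → Category I (0-4).
Level 19 falls in the 19 band.
Grid: Level 19 × Category I = 720-870 days.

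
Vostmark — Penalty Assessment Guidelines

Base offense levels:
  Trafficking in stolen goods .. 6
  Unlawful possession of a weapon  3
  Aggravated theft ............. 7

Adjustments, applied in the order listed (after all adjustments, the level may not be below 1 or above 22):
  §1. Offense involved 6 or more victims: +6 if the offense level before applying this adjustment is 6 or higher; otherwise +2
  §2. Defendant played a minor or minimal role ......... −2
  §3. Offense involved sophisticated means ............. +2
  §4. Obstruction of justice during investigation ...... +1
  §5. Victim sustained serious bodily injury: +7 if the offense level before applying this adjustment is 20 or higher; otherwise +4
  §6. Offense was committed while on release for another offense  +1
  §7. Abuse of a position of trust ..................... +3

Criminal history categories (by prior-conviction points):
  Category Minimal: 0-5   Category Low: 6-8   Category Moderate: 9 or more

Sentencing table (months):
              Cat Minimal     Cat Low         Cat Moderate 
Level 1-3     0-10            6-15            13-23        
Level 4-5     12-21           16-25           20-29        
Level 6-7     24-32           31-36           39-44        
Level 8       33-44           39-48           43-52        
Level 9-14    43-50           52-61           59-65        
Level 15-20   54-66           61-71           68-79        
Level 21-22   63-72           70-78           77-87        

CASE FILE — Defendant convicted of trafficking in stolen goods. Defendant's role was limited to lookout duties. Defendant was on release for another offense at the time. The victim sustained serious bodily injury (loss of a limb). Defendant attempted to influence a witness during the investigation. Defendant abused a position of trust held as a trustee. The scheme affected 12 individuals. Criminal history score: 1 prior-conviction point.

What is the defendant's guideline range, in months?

Base offense level for trafficking in stolen goods: 6.
§1 applies (level before this adjustment is 6 ≥ 6, so +6): 6 + 6 = 12.
§2 applies: 12 − 2 = 10.
§3 does not apply.
§4 applies: 10 + 1 = 11.
§5 applies (level before this adjustment is 11 < 20, so +4): 11 + 4 = 15.
§6 applies: 15 + 1 = 16.
§7 applies: 16 + 3 = 19.
Final offense level: 19.
Criminal history: 1 prior point → Category Minimal (0-5).
Level 19 falls in the 15-20 band.
Grid: Level 15-20 × Category Minimal = 54-66 months.

54-66 months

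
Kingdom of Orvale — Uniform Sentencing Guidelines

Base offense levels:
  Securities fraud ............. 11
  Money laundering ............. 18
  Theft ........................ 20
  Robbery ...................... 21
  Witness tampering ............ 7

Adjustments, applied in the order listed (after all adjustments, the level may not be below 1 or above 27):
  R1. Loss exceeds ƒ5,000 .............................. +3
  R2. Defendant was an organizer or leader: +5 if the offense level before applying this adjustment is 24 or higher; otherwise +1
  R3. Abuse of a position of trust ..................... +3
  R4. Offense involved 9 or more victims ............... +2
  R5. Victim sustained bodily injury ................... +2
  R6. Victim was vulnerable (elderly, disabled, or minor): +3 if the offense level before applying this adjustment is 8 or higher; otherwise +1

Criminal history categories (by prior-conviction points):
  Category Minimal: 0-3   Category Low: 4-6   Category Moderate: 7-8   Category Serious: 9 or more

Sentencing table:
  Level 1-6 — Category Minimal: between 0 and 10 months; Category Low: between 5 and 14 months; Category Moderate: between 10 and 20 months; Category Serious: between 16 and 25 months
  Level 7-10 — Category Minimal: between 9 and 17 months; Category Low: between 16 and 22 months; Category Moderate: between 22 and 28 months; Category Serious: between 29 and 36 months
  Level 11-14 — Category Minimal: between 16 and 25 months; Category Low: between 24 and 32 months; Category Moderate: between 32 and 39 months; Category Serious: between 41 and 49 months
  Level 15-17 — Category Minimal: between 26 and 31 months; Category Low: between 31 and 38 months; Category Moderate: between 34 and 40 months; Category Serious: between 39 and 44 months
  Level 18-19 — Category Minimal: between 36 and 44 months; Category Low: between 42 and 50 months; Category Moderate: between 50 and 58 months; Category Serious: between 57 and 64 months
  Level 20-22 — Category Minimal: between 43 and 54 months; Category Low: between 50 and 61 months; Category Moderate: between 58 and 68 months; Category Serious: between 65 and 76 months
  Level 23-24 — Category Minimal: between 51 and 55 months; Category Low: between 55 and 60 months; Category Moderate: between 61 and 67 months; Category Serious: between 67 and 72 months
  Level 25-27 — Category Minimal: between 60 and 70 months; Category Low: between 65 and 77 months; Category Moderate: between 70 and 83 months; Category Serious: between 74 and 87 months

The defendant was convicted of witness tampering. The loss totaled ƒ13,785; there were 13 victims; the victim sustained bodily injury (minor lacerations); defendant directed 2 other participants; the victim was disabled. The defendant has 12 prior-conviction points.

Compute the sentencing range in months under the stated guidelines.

57-64 months

Base offense level for witness tampering: 7.
R1 applies: 7 + 3 = 10.
R2 applies (level before this adjustment is 10 < 24, so +1): 10 + 1 = 11.
R4 applies: 11 + 2 = 13.
R5 applies: 13 + 2 = 15.
R6 applies (level before this adjustment is 15 ≥ 8, so +3): 15 + 3 = 18.
Final offense level: 18.
Criminal history: 12 prior points → Category Serious (9+).
Level 18 falls in the 18-19 band.
Grid: Level 18-19 × Category Serious = 57-64 months.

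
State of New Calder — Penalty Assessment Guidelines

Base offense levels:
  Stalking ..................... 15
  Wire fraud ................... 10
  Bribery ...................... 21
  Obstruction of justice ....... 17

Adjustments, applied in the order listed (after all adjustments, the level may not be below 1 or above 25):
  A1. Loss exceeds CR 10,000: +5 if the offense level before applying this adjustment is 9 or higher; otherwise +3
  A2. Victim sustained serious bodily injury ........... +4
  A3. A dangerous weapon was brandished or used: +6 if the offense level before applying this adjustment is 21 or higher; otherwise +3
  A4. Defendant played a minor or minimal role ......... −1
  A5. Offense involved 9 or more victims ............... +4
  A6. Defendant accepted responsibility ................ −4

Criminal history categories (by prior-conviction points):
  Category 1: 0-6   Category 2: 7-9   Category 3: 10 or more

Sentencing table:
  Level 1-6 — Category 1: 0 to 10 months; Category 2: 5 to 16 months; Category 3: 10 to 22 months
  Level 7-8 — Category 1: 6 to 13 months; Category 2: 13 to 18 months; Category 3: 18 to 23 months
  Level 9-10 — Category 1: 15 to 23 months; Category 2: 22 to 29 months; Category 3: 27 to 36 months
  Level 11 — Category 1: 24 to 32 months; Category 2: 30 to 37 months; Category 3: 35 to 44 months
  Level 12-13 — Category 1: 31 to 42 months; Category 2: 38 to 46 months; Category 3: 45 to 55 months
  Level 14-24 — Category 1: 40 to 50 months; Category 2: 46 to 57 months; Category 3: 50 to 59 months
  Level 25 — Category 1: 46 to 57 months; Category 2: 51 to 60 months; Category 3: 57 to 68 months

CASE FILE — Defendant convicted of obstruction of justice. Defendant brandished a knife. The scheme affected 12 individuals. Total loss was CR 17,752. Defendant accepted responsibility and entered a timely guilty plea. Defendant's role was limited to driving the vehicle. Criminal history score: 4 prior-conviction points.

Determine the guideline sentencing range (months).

46-57 months

Base offense level for obstruction of justice: 17.
A1 applies (level before this adjustment is 17 ≥ 9, so +5): 17 + 5 = 22.
A2 does not apply.
A3 applies (level before this adjustment is 22 ≥ 21, so +6): 22 + 6 = 28.
A4 applies: 28 − 1 = 27.
A5 applies: 27 + 4 = 31.
A6 applies: 31 − 4 = 27.
Level 27 exceeds the maximum of 25; capped at 25.
Final offense level: 25.
Criminal history: 4 prior points → Category 1 (0-6).
Level 25 falls in the 25 band.
Grid: Level 25 × Category 1 = 46-57 months.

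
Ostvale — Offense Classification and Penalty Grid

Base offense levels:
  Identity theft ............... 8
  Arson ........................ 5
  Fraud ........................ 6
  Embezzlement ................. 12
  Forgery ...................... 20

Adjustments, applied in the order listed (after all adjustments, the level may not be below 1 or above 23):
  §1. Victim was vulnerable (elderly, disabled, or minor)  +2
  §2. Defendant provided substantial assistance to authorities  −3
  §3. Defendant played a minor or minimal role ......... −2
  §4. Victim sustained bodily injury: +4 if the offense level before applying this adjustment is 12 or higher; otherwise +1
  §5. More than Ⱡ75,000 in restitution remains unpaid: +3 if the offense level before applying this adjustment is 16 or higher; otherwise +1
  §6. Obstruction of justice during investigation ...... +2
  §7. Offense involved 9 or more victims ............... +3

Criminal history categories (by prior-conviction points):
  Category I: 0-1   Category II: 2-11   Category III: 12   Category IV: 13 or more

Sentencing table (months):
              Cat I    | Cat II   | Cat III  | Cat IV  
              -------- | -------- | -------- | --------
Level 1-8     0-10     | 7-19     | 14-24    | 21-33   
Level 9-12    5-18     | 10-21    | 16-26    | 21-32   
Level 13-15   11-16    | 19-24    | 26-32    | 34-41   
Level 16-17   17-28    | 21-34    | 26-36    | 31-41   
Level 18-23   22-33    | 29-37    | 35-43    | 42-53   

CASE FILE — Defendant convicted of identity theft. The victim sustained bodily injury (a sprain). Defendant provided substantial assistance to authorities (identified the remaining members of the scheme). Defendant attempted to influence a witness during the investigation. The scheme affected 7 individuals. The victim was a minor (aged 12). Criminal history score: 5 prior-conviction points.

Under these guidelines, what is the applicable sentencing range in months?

Base offense level for identity theft: 8.
§1 applies: 8 + 2 = 10.
§2 applies: 10 − 3 = 7.
§3 does not apply.
§4 applies (level before this adjustment is 7 < 12, so +1): 7 + 1 = 8.
§6 applies: 8 + 2 = 10.
§7 does not apply.
Final offense level: 10.
Criminal history: 5 prior points → Category II (2-11).
Level 10 falls in the 9-12 band.
Grid: Level 9-12 × Category II = 10-21 months.

10-21 months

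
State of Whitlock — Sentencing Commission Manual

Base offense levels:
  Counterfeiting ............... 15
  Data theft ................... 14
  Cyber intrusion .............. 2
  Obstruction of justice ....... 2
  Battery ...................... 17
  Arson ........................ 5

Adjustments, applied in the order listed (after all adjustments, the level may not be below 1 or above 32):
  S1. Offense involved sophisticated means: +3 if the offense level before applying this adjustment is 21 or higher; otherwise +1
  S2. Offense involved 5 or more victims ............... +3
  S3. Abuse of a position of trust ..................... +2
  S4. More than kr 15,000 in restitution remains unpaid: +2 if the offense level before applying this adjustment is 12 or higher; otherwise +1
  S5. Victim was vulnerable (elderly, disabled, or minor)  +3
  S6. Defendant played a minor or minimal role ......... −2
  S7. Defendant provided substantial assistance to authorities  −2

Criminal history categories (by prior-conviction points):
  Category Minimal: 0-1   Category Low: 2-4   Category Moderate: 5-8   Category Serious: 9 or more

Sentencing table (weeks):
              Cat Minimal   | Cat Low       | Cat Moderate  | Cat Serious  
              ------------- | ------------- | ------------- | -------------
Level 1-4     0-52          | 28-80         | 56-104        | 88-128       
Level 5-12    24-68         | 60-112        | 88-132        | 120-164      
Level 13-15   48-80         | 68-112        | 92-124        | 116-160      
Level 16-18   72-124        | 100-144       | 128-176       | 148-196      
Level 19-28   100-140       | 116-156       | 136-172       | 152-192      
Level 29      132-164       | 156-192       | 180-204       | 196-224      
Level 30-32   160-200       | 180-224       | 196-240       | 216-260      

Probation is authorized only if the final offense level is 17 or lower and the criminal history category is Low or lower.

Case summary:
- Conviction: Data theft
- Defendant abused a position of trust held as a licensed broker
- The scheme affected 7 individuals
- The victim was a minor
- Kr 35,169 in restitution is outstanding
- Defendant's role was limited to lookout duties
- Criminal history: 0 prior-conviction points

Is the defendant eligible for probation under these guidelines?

Base offense level for data theft: 14.
S1 does not apply.
S2 applies: 14 + 3 = 17.
S3 applies: 17 + 2 = 19.
S4 applies (level before this adjustment is 19 ≥ 12, so +2): 19 + 2 = 21.
S5 applies: 21 + 3 = 24.
S6 applies: 24 − 2 = 22.
S7 does not apply.
Final offense level: 22.
Criminal history: 0 prior points → Category Minimal (0-1).
Level 22 falls in the 19-28 band.
Grid: Level 19-28 × Category Minimal = 100-140 weeks.
Probation check: level 22 > 17 and category Minimal ≤ Low → not eligible.

No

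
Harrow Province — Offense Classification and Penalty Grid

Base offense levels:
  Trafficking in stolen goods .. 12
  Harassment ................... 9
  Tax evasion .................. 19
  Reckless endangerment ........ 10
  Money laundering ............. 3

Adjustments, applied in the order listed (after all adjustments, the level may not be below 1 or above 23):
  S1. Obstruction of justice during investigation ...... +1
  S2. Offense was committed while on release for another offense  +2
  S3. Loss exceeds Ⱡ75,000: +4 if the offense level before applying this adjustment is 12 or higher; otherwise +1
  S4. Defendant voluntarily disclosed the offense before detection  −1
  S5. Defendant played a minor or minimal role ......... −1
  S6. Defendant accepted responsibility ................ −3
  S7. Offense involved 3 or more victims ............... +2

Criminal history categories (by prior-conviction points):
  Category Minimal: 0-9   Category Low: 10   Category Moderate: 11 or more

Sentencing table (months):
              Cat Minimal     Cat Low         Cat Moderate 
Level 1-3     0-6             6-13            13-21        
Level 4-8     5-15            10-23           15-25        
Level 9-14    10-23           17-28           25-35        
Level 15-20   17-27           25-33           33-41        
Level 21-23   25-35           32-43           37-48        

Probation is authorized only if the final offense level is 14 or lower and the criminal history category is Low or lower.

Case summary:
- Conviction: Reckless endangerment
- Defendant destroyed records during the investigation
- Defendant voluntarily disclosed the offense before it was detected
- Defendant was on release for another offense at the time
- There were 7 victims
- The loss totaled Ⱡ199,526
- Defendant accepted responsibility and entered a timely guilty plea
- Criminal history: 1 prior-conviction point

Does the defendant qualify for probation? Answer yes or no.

No

Base offense level for reckless endangerment: 10.
S1 applies: 10 + 1 = 11.
S2 applies: 11 + 2 = 13.
S3 applies (level before this adjustment is 13 ≥ 12, so +4): 13 + 4 = 17.
S4 applies: 17 − 1 = 16.
S5 does not apply.
S6 applies: 16 − 3 = 13.
S7 applies: 13 + 2 = 15.
Final offense level: 15.
Criminal history: 1 prior point → Category Minimal (0-9).
Level 15 falls in the 15-20 band.
Grid: Level 15-20 × Category Minimal = 17-27 months.
Probation check: level 15 > 14 and category Minimal ≤ Low → not eligible.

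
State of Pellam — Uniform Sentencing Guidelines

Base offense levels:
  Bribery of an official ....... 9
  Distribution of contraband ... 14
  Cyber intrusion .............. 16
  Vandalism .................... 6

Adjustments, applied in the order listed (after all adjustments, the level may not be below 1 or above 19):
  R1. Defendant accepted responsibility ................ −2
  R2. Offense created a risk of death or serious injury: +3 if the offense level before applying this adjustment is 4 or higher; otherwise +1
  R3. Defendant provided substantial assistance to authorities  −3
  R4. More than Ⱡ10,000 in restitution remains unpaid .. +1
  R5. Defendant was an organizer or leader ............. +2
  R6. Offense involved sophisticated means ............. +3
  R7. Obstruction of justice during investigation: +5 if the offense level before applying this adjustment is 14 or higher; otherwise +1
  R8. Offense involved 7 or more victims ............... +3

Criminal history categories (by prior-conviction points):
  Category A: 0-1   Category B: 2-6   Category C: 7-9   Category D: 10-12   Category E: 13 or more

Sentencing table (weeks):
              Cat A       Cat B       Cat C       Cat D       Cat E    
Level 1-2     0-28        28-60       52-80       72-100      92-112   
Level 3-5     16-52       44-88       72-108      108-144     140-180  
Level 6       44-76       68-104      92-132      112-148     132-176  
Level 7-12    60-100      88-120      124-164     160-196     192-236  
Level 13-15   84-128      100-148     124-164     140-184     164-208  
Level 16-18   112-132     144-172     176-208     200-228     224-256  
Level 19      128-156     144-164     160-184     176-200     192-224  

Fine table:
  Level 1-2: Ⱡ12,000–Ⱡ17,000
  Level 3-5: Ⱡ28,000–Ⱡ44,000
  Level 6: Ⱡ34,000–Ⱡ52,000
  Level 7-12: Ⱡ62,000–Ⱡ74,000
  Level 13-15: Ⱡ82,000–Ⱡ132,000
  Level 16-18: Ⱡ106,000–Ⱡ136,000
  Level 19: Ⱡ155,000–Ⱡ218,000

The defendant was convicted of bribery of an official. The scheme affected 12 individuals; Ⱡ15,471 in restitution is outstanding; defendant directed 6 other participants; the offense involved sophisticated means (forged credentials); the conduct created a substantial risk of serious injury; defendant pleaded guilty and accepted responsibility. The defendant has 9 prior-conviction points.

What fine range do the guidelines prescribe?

Ⱡ155,000–Ⱡ218,000

Base offense level for bribery of an official: 9.
R1 applies: 9 − 2 = 7.
R2 applies (level before this adjustment is 7 ≥ 4, so +3): 7 + 3 = 10.
R4 applies: 10 + 1 = 11.
R5 applies: 11 + 2 = 13.
R6 applies: 13 + 3 = 16.
R8 applies: 16 + 3 = 19.
Final offense level: 19.
Level 19 falls in the 19 band.
Fine table: Level 19 → Ⱡ155,000–Ⱡ218,000.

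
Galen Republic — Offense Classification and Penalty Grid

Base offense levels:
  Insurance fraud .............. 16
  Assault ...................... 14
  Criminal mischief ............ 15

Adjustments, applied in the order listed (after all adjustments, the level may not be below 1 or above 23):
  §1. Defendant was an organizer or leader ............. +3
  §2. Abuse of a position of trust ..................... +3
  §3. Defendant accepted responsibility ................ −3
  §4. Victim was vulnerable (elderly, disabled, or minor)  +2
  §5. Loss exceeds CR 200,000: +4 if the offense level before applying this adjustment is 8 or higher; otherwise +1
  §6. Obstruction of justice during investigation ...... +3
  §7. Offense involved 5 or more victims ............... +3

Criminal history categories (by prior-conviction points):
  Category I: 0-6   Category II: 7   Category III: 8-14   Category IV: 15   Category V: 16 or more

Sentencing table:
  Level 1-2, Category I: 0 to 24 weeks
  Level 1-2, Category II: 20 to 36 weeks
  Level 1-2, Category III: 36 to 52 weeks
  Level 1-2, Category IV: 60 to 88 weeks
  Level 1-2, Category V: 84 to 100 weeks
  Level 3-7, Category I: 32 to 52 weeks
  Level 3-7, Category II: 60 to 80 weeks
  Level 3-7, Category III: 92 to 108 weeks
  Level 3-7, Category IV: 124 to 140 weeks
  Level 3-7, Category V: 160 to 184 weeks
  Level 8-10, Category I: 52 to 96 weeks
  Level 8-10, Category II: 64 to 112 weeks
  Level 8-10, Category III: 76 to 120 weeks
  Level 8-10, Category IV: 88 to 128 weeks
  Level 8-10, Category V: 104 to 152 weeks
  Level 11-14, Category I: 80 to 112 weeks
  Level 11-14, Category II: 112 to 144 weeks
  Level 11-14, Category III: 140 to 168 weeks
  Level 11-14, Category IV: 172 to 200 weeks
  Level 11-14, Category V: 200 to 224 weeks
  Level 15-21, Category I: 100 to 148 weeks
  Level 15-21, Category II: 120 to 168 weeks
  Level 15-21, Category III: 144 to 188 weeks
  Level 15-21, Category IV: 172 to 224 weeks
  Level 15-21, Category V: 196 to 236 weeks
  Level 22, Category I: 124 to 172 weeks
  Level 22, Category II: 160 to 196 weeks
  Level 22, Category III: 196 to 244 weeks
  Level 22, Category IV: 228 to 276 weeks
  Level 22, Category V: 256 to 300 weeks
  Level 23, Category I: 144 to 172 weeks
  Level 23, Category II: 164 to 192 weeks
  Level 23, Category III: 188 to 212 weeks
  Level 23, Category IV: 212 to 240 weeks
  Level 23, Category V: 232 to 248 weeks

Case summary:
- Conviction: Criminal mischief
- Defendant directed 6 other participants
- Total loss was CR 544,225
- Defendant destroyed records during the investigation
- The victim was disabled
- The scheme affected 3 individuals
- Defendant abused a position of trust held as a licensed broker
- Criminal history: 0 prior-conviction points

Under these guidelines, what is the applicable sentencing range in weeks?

Base offense level for criminal mischief: 15.
§1 applies: 15 + 3 = 18.
§2 applies: 18 + 3 = 21.
§3 does not apply.
§4 applies: 21 + 2 = 23.
§5 applies (level before this adjustment is 23 ≥ 8, so +4): 23 + 4 = 27.
§6 applies: 27 + 3 = 30.
§7 does not apply.
Level 30 exceeds the maximum of 23; capped at 23.
Final offense level: 23.
Criminal history: 0 prior points → Category I (0-6).
Level 23 falls in the 23 band.
Grid: Level 23 × Category I = 144-172 weeks.

144-172 weeks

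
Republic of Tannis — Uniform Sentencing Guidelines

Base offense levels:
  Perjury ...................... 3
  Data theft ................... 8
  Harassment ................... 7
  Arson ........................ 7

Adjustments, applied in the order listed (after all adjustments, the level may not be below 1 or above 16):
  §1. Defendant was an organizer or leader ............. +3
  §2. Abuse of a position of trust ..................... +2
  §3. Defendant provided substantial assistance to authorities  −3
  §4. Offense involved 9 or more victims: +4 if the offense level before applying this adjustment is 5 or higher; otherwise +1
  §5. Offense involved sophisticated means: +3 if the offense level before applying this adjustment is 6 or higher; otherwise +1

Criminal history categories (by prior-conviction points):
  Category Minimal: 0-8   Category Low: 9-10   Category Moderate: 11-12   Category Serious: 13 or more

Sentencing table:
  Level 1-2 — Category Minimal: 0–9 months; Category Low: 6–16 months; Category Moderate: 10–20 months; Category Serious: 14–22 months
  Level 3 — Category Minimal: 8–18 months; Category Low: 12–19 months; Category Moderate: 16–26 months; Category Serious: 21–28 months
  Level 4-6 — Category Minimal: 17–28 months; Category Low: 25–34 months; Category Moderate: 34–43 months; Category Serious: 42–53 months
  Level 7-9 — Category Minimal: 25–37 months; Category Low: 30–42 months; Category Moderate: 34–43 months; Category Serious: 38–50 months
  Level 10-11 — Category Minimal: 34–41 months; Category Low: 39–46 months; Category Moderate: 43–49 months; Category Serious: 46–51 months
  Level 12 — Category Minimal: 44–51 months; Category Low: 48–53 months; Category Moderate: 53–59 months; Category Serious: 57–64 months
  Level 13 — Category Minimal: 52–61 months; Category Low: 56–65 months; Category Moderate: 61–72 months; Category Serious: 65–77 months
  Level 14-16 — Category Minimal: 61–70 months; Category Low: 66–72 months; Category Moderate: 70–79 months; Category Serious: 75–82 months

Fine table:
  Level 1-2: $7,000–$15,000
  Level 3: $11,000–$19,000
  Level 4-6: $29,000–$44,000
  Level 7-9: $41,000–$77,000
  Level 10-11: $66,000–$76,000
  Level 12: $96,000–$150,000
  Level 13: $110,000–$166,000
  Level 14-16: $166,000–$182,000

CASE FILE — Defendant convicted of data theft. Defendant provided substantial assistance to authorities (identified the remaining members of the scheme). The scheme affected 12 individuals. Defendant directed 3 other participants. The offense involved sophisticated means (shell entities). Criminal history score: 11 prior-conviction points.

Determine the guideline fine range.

$166,000–$182,000

Base offense level for data theft: 8.
§1 applies: 8 + 3 = 11.
§3 applies: 11 − 3 = 8.
§4 applies (level before this adjustment is 8 ≥ 5, so +4): 8 + 4 = 12.
§5 applies (level before this adjustment is 12 ≥ 6, so +3): 12 + 3 = 15.
Final offense level: 15.
Level 15 falls in the 14-16 band.
Fine table: Level 14-16 → $166,000–$182,000.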